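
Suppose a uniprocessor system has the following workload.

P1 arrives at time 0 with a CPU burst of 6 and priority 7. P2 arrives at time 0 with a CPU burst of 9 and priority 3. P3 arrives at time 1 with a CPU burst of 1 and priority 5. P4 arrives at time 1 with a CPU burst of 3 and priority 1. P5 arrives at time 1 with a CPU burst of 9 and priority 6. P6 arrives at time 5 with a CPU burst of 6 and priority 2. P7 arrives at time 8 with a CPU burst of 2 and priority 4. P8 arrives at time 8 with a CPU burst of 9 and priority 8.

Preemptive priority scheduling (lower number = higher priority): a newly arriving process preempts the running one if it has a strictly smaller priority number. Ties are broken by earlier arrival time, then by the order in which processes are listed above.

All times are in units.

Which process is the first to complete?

P4

Gantt: | P2 0-1 | P4 1-4 | P2 4-5 | P6 5-11 | P2 11-18 | P7 18-20 | P3 20-21 | P5 21-30 | P1 30-36 | P8 36-45 |
Completion: P1=36  P2=18  P3=21  P4=4  P5=30  P6=11  P7=20  P8=45
Turnaround (C−A): P1=36  P2=18  P3=20  P4=3  P5=29  P6=6  P7=12  P8=37
Finish order: P4 → P6 → P2 → P7 → P3 → P5 → P1 → P8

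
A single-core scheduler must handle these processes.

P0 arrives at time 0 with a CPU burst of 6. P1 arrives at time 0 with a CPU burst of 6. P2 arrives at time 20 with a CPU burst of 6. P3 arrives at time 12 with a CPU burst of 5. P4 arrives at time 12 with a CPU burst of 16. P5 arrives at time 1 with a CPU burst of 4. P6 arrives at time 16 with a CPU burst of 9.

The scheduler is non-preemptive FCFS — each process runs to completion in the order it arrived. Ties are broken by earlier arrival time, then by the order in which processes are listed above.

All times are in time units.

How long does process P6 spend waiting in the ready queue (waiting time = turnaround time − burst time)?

Timeline: | P0 0-6 | P1 6-12 | P5 12-16 | P3 16-21 | P4 21-37 | P6 37-46 | P2 46-52 |
Completion: P0=6  P1=12  P2=52  P3=21  P4=37  P5=16  P6=46
Waiting(P6) = turnaround − burst = 30 − 9 = 21

21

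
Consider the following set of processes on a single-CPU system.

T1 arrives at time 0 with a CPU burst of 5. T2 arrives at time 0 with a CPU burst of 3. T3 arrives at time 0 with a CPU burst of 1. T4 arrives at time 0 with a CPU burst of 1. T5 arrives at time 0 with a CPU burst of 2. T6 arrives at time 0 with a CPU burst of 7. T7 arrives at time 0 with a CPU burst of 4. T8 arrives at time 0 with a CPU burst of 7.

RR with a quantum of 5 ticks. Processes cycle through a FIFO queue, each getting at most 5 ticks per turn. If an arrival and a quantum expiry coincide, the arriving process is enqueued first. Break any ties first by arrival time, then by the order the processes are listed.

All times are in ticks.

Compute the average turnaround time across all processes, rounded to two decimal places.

15.38

Gantt: | T1 0-5 | T2 5-8 | T3 8-9 | T4 9-10 | T5 10-12 | T6 12-17 | T7 17-21 | T8 21-26 | T6 26-28 | T8 28-30 |
Completion: T1=5  T2=8  T3=9  T4=10  T5=12  T6=28  T7=21  T8=30
Turnaround (C−A): T1=5  T2=8  T3=9  T4=10  T5=12  T6=28  T7=21  T8=30
Turnaround times: T1=5, T2=8, T3=9, T4=10, T5=12, T6=28, T7=21, T8=30
Average turnaround = (5+8+9+10+12+28+21+30) / 8 = 123/8 = 15.38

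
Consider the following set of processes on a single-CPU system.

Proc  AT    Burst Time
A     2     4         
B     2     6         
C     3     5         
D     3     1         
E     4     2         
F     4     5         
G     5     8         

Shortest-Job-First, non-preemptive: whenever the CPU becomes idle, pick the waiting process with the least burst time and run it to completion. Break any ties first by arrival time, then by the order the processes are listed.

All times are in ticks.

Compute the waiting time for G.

20

Schedule: | idle 0-2 | A 2-6 | D 6-7 | E 7-9 | C 9-14 | F 14-19 | B 19-25 | G 25-33 |
Completion: A=6  B=25  C=14  D=7  E=9  F=19  G=33
Waiting(G) = turnaround − burst = 28 − 8 = 20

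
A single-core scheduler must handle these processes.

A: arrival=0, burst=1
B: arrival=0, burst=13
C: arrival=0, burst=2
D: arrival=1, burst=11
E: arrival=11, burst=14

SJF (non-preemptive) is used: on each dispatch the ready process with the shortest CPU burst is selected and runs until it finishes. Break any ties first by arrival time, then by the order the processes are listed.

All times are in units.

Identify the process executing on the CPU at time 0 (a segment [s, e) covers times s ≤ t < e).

Timeline: | A 0-1 | C 1-3 | D 3-14 | B 14-27 | E 27-41 |
Completion: A=1  B=27  C=3  D=14  E=41
Turnaround (C−A): A=1  B=27  C=3  D=13  E=30

A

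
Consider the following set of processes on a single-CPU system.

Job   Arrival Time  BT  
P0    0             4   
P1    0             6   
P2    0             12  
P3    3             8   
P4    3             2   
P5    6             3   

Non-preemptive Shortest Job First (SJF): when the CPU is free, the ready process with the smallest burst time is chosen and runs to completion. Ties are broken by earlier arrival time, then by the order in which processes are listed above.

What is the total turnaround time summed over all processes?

80

Timeline: | P0 0-4 | P4 4-6 | P5 6-9 | P1 9-15 | P3 15-23 | P2 23-35 |
Completion: P0=4  P1=15  P2=35  P3=23  P4=6  P5=9
Turnaround (C−A): P0=4  P1=15  P2=35  P3=20  P4=3  P5=3
Turnaround = completion − arrival: P0=4, P1=15, P2=35, P3=20, P4=3, P5=3
Total turnaround = 4 + 15 + 35 + 20 + 3 + 3 = 80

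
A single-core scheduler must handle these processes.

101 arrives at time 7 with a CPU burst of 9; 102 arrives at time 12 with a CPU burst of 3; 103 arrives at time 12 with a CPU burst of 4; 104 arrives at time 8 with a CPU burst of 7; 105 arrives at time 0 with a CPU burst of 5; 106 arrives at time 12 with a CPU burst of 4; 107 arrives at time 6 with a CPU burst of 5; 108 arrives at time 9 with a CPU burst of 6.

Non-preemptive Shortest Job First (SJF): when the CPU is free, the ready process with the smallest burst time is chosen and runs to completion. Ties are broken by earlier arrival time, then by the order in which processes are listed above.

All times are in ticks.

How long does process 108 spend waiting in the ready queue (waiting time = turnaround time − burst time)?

2

Schedule: | 105 0-5 | idle 5-6 | 107 6-11 | 108 11-17 | 102 17-20 | 103 20-24 | 106 24-28 | 104 28-35 | 101 35-44 |
Completion: 101=44  102=20  103=24  104=35  105=5  106=28  107=11  108=17
Turnaround (C−A): 101=37  102=8  103=12  104=27  105=5  106=16  107=5  108=8
Waiting(108) = turnaround − burst = 8 − 6 = 2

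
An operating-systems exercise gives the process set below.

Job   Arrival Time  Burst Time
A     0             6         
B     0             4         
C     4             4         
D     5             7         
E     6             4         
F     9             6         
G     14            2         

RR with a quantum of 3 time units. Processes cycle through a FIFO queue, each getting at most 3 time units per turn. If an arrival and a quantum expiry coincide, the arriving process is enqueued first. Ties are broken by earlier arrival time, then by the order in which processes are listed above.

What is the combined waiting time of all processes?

Schedule: | A 0-3 | B 3-6 | A 6-9 | C 9-12 | D 12-15 | E 15-18 | B 18-19 | F 19-22 | C 22-23 | G 23-25 | D 25-28 | E 28-29 | F 29-32 | D 32-33 |
Completion: A=9  B=19  C=23  D=33  E=29  F=32  G=25
Turnaround (C−A): A=9  B=19  C=19  D=28  E=23  F=23  G=11
Waiting = turnaround − burst: A=3, B=15, C=15, D=21, E=19, F=17, G=9
Total waiting = 3 + 15 + 15 + 21 + 19 + 17 + 9 = 99

99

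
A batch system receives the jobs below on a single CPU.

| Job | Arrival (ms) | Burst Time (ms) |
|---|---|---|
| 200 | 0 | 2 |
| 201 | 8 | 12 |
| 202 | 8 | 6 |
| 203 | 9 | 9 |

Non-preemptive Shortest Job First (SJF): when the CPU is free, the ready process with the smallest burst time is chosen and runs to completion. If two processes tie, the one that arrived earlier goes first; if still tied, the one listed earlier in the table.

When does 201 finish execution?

35

Schedule: | 200 0-2 | idle 2-8 | 202 8-14 | 203 14-23 | 201 23-35 |
Completion: 200=2  201=35  202=14  203=23
Turnaround (C−A): 200=2  201=27  202=6  203=14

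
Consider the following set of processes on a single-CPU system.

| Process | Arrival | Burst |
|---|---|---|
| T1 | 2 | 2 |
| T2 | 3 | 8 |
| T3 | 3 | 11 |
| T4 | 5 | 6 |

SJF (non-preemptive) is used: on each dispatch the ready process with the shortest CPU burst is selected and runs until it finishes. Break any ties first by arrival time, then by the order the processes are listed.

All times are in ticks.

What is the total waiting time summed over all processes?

23

Schedule: | idle 0-2 | T1 2-4 | T2 4-12 | T4 12-18 | T3 18-29 |
Completion: T1=4  T2=12  T3=29  T4=18
Turnaround (C−A): T1=2  T2=9  T3=26  T4=13
Waiting = turnaround − burst: T1=0, T2=1, T3=15, T4=7
Total waiting = 0 + 1 + 15 + 7 = 23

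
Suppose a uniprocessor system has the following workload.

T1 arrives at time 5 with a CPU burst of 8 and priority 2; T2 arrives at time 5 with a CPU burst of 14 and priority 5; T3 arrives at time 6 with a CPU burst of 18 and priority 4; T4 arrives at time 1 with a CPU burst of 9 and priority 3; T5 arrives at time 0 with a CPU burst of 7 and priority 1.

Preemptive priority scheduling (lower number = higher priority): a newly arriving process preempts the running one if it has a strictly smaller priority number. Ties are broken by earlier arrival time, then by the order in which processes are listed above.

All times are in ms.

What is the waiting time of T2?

Schedule: | T5 0-7 | T1 7-15 | T4 15-24 | T3 24-42 | T2 42-56 |
Completion: T1=15  T2=56  T3=42  T4=24  T5=7
Waiting(T2) = turnaround − burst = 51 − 14 = 37

37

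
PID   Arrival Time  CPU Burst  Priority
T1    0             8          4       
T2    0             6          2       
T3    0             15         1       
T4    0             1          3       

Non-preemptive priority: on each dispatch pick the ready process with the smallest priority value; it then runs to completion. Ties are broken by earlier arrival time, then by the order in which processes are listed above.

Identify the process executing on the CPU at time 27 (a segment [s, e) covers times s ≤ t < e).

Timeline: | T3 0-15 | T2 15-21 | T4 21-22 | T1 22-30 |
Completion: T1=30  T2=21  T3=15  T4=22

T1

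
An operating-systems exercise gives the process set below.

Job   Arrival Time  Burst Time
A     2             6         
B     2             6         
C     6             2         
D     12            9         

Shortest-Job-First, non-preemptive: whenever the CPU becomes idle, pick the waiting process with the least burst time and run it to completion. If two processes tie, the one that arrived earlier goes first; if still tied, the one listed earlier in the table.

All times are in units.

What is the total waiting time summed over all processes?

Timeline: | idle 0-2 | A 2-8 | C 8-10 | B 10-16 | D 16-25 |
Completion: A=8  B=16  C=10  D=25
Turnaround (C−A): A=6  B=14  C=4  D=13
Waiting = turnaround − burst: A=0, B=8, C=2, D=4
Total waiting = 0 + 8 + 2 + 4 = 14

14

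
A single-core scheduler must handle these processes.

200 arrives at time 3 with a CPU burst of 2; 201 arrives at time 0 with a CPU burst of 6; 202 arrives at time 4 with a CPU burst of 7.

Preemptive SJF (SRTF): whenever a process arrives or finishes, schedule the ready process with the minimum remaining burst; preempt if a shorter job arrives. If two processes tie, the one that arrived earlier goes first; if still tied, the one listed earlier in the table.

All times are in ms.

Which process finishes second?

Timeline: | 201 0-3 | 200 3-5 | 201 5-8 | 202 8-15 |
Completion: 200=5  201=8  202=15
Finish order: 200 → 201 → 202

201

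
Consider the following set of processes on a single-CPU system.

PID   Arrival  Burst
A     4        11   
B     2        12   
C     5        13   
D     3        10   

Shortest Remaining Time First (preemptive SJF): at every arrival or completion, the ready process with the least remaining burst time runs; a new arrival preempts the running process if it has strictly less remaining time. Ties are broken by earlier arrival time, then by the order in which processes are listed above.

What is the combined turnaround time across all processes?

106

Timeline: | idle 0-2 | B 2-3 | D 3-13 | B 13-24 | A 24-35 | C 35-48 |
Completion: A=35  B=24  C=48  D=13
Turnaround = completion − arrival: A=31, B=22, C=43, D=10
Total turnaround = 31 + 22 + 43 + 10 = 106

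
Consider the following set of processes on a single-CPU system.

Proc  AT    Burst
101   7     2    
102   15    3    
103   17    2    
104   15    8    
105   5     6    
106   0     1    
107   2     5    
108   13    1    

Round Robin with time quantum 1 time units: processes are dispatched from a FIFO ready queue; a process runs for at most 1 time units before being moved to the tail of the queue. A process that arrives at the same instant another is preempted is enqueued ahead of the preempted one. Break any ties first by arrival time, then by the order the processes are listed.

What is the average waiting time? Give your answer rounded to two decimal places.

3.38

Timeline: | 106 0-1 | idle 1-2 | 107 2-5 | 105 5-6 | 107 6-7 | 105 7-8 | 101 8-9 | 107 9-10 | 105 10-11 | 101 11-12 | 105 12-13 | 108 13-14 | 105 14-15 | 102 15-16 | 104 16-17 | 105 17-18 | 102 18-19 | 103 19-20 | 104 20-21 | 102 21-22 | 103 22-23 | 104 23-29 |
Completion: 101=12  102=22  103=23  104=29  105=18  106=1  107=10  108=14
Waiting times: 101=3, 102=4, 103=4, 104=6, 105=7, 106=0, 107=3, 108=0
Average waiting = (3+4+4+6+7+0+3+0) / 8 = 27/8 = 3.38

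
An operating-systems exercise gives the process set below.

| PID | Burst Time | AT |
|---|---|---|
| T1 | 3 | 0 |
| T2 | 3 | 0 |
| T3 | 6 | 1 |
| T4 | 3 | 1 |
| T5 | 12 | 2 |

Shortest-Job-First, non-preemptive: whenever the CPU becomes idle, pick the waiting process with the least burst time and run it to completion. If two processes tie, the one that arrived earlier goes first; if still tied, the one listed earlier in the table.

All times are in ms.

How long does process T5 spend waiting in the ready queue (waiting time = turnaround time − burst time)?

Schedule: | T1 0-3 | T2 3-6 | T4 6-9 | T3 9-15 | T5 15-27 |
Completion: T1=3  T2=6  T3=15  T4=9  T5=27
Waiting(T5) = turnaround − burst = 25 − 12 = 13

13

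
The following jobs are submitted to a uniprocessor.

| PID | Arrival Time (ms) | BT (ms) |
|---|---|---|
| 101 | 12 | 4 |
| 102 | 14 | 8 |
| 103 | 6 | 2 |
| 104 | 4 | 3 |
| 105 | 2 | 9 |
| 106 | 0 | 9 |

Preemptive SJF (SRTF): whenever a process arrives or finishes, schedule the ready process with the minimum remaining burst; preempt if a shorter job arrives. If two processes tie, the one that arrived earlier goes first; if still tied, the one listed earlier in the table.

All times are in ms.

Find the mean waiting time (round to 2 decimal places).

Timeline: | 106 0-4 | 104 4-7 | 103 7-9 | 106 9-14 | 101 14-18 | 102 18-26 | 105 26-35 |
Completion: 101=18  102=26  103=9  104=7  105=35  106=14
Turnaround (C−A): 101=6  102=12  103=3  104=3  105=33  106=14
Waiting times: 101=2, 102=4, 103=1, 104=0, 105=24, 106=5
Average waiting = (2+4+1+0+24+5) / 6 = 36/6 = 6.00

6.00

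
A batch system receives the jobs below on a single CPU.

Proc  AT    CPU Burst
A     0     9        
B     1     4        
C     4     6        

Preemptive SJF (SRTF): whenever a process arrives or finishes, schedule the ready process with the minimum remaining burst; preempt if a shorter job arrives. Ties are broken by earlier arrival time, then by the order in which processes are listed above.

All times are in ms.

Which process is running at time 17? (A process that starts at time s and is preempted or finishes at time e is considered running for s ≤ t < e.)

Schedule: | A 0-1 | B 1-5 | C 5-11 | A 11-19 |
Completion: A=19  B=5  C=11
Turnaround (C−A): A=19  B=4  C=7

A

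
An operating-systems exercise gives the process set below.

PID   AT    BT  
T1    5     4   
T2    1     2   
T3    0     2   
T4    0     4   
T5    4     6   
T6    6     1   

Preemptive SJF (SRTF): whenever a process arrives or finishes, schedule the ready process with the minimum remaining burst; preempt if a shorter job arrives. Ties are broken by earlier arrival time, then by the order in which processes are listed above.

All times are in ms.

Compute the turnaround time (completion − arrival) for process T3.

2

Timeline: | T3 0-2 | T2 2-4 | T4 4-6 | T6 6-7 | T4 7-9 | T1 9-13 | T5 13-19 |
Completion: T1=13  T2=4  T3=2  T4=9  T5=19  T6=7
Turnaround(T3) = completion − arrival = 2 − 0 = 2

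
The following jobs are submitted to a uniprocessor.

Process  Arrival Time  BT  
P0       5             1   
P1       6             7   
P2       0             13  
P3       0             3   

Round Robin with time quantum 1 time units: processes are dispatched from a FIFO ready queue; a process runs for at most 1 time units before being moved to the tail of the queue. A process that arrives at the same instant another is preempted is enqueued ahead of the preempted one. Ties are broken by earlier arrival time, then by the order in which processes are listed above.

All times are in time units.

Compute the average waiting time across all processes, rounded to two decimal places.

Timeline: | P2 0-1 | P3 1-2 | P2 2-3 | P3 3-4 | P2 4-5 | P3 5-6 | P0 6-7 | P2 7-8 | P1 8-9 | P2 9-10 | P1 10-11 | P2 11-12 | P1 12-13 | P2 13-14 | P1 14-15 | P2 15-16 | P1 16-17 | P2 17-18 | P1 18-19 | P2 19-20 | P1 20-21 | P2 21-24 |
Completion: P0=7  P1=21  P2=24  P3=6
Turnaround (C−A): P0=2  P1=15  P2=24  P3=6
Waiting times: P0=1, P1=8, P2=11, P3=3
Average waiting = (1+8+11+3) / 4 = 23/4 = 5.75

5.75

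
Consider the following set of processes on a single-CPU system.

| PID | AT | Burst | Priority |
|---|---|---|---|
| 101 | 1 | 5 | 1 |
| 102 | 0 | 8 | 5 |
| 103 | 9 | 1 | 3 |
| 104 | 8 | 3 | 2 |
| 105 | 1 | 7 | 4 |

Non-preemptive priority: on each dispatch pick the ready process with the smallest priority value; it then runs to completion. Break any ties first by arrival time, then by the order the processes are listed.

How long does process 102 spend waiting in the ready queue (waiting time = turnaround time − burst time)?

Schedule: | 102 0-8 | 101 8-13 | 104 13-16 | 103 16-17 | 105 17-24 |
Completion: 101=13  102=8  103=17  104=16  105=24
Waiting(102) = turnaround − burst = 8 − 8 = 0

0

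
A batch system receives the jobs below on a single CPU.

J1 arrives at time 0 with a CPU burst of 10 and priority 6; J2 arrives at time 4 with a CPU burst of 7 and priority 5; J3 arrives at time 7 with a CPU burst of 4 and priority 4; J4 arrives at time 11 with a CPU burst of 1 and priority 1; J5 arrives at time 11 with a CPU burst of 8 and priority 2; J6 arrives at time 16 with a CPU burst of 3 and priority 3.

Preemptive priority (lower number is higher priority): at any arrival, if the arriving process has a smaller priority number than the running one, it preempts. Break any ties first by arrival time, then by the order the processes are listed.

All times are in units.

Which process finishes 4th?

Timeline: | J1 0-4 | J2 4-7 | J3 7-11 | J4 11-12 | J5 12-20 | J6 20-23 | J2 23-27 | J1 27-33 |
Completion: J1=33  J2=27  J3=11  J4=12  J5=20  J6=23
Turnaround (C−A): J1=33  J2=23  J3=4  J4=1  J5=9  J6=7
Finish order: J3 → J4 → J5 → J6 → J2 → J1

J6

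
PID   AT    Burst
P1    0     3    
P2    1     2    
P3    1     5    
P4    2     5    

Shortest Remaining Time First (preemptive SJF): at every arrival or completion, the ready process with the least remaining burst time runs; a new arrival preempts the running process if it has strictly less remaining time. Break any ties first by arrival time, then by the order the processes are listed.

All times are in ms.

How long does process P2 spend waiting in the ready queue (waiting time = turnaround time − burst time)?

2

Schedule: | P1 0-3 | P2 3-5 | P3 5-10 | P4 10-15 |
Completion: P1=3  P2=5  P3=10  P4=15
Waiting(P2) = turnaround − burst = 4 − 2 = 2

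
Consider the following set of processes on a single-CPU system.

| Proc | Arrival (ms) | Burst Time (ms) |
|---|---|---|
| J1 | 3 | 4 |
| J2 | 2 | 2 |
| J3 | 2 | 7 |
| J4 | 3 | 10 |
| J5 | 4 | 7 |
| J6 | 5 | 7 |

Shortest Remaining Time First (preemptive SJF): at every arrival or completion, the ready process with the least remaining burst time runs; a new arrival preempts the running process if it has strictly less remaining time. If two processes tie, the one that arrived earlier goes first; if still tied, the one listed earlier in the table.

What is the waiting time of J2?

Timeline: | idle 0-2 | J2 2-4 | J1 4-8 | J3 8-15 | J5 15-22 | J6 22-29 | J4 29-39 |
Completion: J1=8  J2=4  J3=15  J4=39  J5=22  J6=29
Turnaround (C−A): J1=5  J2=2  J3=13  J4=36  J5=18  J6=24
Waiting(J2) = turnaround − burst = 2 − 2 = 0

0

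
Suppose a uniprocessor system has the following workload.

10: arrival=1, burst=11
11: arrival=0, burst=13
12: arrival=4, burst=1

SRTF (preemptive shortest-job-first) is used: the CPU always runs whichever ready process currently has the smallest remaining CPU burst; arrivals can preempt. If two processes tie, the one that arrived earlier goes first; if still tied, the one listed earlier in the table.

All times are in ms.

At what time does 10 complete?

13

Schedule: | 11 0-1 | 10 1-4 | 12 4-5 | 10 5-13 | 11 13-25 |
Completion: 10=13  11=25  12=5
Turnaround (C−A): 10=12  11=25  12=1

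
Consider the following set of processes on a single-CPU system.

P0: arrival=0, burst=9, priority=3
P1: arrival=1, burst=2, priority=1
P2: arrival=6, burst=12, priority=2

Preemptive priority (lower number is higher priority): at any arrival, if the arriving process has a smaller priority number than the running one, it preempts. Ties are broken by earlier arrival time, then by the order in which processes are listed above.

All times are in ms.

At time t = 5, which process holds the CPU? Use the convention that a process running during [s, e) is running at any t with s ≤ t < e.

Gantt: | P0 0-1 | P1 1-3 | P0 3-6 | P2 6-18 | P0 18-23 |
Completion: P0=23  P1=3  P2=18

P0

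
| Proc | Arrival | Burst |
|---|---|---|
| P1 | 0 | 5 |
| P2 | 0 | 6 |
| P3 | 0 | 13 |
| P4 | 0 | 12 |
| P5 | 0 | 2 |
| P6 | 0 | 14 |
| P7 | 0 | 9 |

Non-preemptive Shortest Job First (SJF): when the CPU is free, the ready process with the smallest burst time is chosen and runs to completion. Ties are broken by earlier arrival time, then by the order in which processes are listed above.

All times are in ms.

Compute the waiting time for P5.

0

Gantt: | P5 0-2 | P1 2-7 | P2 7-13 | P7 13-22 | P4 22-34 | P3 34-47 | P6 47-61 |
Completion: P1=7  P2=13  P3=47  P4=34  P5=2  P6=61  P7=22
Waiting(P5) = turnaround − burst = 2 − 2 = 0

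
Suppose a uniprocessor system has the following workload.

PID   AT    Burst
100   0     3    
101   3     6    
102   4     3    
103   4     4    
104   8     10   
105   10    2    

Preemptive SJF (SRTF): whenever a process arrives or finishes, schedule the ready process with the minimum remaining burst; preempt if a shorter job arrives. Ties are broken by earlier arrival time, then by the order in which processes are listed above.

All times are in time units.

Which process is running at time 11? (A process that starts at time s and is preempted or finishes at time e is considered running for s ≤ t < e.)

Timeline: | 100 0-3 | 101 3-4 | 102 4-7 | 103 7-11 | 105 11-13 | 101 13-18 | 104 18-28 |
Completion: 100=3  101=18  102=7  103=11  104=28  105=13

105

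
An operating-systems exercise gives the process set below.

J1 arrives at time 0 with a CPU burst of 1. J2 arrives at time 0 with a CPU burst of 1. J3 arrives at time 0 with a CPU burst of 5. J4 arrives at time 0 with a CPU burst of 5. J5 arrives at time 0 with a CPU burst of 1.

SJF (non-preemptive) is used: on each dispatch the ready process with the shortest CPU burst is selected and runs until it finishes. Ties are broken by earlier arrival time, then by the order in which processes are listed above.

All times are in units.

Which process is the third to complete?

J5

Timeline: | J1 0-1 | J2 1-2 | J5 2-3 | J3 3-8 | J4 8-13 |
Completion: J1=1  J2=2  J3=8  J4=13  J5=3
Finish order: J1 → J2 → J5 → J3 → J4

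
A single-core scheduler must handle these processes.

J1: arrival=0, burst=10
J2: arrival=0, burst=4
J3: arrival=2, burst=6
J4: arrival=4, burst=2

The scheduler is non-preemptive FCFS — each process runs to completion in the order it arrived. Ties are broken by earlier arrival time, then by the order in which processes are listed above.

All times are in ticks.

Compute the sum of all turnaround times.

60

Schedule: | J1 0-10 | J2 10-14 | J3 14-20 | J4 20-22 |
Completion: J1=10  J2=14  J3=20  J4=22
Turnaround (C−A): J1=10  J2=14  J3=18  J4=18
Turnaround = completion − arrival: J1=10, J2=14, J3=18, J4=18
Total turnaround = 10 + 14 + 18 + 18 = 60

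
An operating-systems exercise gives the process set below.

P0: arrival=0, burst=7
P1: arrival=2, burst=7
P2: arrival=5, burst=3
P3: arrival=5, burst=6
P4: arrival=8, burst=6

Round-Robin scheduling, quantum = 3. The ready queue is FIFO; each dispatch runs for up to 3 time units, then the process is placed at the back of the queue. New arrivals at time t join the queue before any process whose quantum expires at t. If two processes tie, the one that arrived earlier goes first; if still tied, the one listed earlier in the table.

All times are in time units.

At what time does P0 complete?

Timeline: | P0 0-3 | P1 3-6 | P0 6-9 | P2 9-12 | P3 12-15 | P1 15-18 | P4 18-21 | P0 21-22 | P3 22-25 | P1 25-26 | P4 26-29 |
Completion: P0=22  P1=26  P2=12  P3=25  P4=29

22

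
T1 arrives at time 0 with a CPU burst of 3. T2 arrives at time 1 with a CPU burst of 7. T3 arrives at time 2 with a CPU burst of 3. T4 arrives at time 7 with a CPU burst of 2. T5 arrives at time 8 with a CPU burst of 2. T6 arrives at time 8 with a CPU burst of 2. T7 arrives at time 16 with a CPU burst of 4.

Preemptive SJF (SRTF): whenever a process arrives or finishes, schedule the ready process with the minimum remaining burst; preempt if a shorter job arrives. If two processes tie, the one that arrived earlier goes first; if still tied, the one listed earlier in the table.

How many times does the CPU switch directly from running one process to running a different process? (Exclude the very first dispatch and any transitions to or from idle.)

7

Timeline: | T1 0-3 | T3 3-6 | T2 6-7 | T4 7-9 | T5 9-11 | T6 11-13 | T2 13-19 | T7 19-23 |
Completion: T1=3  T2=19  T3=6  T4=9  T5=11  T6=13  T7=23
Turnaround (C−A): T1=3  T2=18  T3=4  T4=2  T5=3  T6=5  T7=7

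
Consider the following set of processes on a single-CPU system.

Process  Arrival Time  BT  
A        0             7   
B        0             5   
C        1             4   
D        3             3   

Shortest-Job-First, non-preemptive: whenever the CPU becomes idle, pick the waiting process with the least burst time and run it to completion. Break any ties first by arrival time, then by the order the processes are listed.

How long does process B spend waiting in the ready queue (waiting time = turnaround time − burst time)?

Timeline: | B 0-5 | D 5-8 | C 8-12 | A 12-19 |
Completion: A=19  B=5  C=12  D=8
Waiting(B) = turnaround − burst = 5 − 5 = 0

0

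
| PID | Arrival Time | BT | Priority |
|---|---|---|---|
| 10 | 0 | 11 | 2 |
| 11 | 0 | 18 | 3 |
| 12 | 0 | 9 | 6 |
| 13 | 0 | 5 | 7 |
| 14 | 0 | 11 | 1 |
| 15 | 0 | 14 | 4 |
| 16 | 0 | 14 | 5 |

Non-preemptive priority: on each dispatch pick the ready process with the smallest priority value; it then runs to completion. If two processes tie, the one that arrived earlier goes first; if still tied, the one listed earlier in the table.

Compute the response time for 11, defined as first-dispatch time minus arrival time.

22

Gantt: | 14 0-11 | 10 11-22 | 11 22-40 | 15 40-54 | 16 54-68 | 12 68-77 | 13 77-82 |
Completion: 10=22  11=40  12=77  13=82  14=11  15=54  16=68
Response(11) = first start − arrival = 22 − 0 = 22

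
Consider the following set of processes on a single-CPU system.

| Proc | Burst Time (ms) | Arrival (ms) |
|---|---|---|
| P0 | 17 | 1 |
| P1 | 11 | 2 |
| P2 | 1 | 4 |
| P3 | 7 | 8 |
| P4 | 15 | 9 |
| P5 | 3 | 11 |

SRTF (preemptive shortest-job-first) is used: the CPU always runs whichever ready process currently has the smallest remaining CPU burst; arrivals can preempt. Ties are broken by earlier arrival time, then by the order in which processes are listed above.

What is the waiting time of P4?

Timeline: | idle 0-1 | P0 1-2 | P1 2-4 | P2 4-5 | P1 5-14 | P5 14-17 | P3 17-24 | P4 24-39 | P0 39-55 |
Completion: P0=55  P1=14  P2=5  P3=24  P4=39  P5=17
Turnaround (C−A): P0=54  P1=12  P2=1  P3=16  P4=30  P5=6
Waiting(P4) = turnaround − burst = 30 − 15 = 15

15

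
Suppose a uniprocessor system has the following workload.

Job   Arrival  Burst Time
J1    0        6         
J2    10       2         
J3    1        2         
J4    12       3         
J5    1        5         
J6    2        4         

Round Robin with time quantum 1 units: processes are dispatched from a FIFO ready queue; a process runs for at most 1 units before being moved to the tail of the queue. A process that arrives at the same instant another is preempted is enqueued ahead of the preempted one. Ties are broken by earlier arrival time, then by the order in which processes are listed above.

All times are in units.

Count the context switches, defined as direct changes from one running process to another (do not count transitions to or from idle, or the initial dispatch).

Timeline: | J1 0-1 | J3 1-2 | J5 2-3 | J1 3-4 | J6 4-5 | J3 5-6 | J5 6-7 | J1 7-8 | J6 8-9 | J5 9-10 | J1 10-11 | J6 11-12 | J2 12-13 | J5 13-14 | J1 14-15 | J4 15-16 | J6 16-17 | J2 17-18 | J5 18-19 | J1 19-20 | J4 20-22 |
Completion: J1=20  J2=18  J3=6  J4=22  J5=19  J6=17
Turnaround (C−A): J1=20  J2=8  J3=5  J4=10  J5=18  J6=15

20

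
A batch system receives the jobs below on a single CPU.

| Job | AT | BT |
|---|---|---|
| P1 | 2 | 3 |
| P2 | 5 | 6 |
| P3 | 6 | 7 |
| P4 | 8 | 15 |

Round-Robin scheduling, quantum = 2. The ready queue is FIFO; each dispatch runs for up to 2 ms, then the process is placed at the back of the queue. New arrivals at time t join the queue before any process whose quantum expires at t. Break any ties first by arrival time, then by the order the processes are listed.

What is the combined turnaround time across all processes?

58

Gantt: | idle 0-2 | P1 2-5 | P2 5-7 | P3 7-9 | P2 9-11 | P4 11-13 | P3 13-15 | P2 15-17 | P4 17-19 | P3 19-21 | P4 21-23 | P3 23-24 | P4 24-33 |
Completion: P1=5  P2=17  P3=24  P4=33
Turnaround (C−A): P1=3  P2=12  P3=18  P4=25
Turnaround = completion − arrival: P1=3, P2=12, P3=18, P4=25
Total turnaround = 3 + 12 + 18 + 25 = 58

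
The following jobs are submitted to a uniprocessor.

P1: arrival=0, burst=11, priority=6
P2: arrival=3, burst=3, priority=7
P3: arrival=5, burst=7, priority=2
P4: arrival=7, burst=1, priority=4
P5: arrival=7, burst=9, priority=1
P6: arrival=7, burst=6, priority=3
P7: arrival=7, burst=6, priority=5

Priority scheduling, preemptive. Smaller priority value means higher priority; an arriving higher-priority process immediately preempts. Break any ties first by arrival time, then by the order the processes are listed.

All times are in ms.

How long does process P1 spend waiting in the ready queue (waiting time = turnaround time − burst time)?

Gantt: | P1 0-5 | P3 5-7 | P5 7-16 | P3 16-21 | P6 21-27 | P4 27-28 | P7 28-34 | P1 34-40 | P2 40-43 |
Completion: P1=40  P2=43  P3=21  P4=28  P5=16  P6=27  P7=34
Turnaround (C−A): P1=40  P2=40  P3=16  P4=21  P5=9  P6=20  P7=27
Waiting(P1) = turnaround − burst = 40 − 11 = 29

29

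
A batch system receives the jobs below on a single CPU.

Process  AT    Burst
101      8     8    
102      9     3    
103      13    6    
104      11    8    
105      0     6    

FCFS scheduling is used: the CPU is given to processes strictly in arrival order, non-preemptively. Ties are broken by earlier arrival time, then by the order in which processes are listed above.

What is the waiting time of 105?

0

Schedule: | 105 0-6 | idle 6-8 | 101 8-16 | 102 16-19 | 104 19-27 | 103 27-33 |
Completion: 101=16  102=19  103=33  104=27  105=6
Turnaround (C−A): 101=8  102=10  103=20  104=16  105=6
Waiting(105) = turnaround − burst = 6 − 6 = 0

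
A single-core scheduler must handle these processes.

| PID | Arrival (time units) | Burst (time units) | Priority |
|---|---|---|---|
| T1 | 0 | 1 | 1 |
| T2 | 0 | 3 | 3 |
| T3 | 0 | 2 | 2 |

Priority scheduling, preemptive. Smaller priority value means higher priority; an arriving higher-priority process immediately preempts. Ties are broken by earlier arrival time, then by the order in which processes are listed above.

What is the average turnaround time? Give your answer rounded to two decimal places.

Schedule: | T1 0-1 | T3 1-3 | T2 3-6 |
Completion: T1=1  T2=6  T3=3
Turnaround (C−A): T1=1  T2=6  T3=3
Turnaround times: T1=1, T2=6, T3=3
Average turnaround = (1+6+3) / 3 = 10/3 = 3.33

3.33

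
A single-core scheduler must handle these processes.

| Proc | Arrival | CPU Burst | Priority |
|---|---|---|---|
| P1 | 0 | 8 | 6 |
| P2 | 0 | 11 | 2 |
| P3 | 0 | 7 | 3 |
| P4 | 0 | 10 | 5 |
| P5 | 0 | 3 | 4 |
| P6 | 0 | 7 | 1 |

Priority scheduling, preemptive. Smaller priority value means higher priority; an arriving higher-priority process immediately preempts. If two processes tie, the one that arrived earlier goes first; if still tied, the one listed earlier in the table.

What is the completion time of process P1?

Timeline: | P6 0-7 | P2 7-18 | P3 18-25 | P5 25-28 | P4 28-38 | P1 38-46 |
Completion: P1=46  P2=18  P3=25  P4=38  P5=28  P6=7
Turnaround (C−A): P1=46  P2=18  P3=25  P4=38  P5=28  P6=7

46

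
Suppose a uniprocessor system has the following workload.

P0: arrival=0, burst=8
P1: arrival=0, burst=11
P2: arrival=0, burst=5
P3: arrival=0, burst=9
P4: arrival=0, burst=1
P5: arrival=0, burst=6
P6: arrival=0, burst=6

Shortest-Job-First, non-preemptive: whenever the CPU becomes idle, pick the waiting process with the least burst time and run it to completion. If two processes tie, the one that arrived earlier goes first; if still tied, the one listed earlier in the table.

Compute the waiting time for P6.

12

Schedule: | P4 0-1 | P2 1-6 | P5 6-12 | P6 12-18 | P0 18-26 | P3 26-35 | P1 35-46 |
Completion: P0=26  P1=46  P2=6  P3=35  P4=1  P5=12  P6=18
Turnaround (C−A): P0=26  P1=46  P2=6  P3=35  P4=1  P5=12  P6=18
Waiting(P6) = turnaround − burst = 18 − 6 = 12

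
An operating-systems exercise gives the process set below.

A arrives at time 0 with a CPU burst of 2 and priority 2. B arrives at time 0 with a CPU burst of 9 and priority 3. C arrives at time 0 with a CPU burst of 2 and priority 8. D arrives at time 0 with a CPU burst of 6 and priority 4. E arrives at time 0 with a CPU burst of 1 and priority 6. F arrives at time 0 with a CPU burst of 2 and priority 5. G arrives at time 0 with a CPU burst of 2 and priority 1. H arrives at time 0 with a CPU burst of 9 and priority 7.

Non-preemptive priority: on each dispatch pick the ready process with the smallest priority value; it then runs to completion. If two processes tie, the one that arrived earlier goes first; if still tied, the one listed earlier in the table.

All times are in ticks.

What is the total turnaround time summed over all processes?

Gantt: | G 0-2 | A 2-4 | B 4-13 | D 13-19 | F 19-21 | E 21-22 | H 22-31 | C 31-33 |
Completion: A=4  B=13  C=33  D=19  E=22  F=21  G=2  H=31
Turnaround (C−A): A=4  B=13  C=33  D=19  E=22  F=21  G=2  H=31
Turnaround = completion − arrival: A=4, B=13, C=33, D=19, E=22, F=21, G=2, H=31
Total turnaround = 4 + 13 + 33 + 19 + 22 + 21 + 2 + 31 = 145

145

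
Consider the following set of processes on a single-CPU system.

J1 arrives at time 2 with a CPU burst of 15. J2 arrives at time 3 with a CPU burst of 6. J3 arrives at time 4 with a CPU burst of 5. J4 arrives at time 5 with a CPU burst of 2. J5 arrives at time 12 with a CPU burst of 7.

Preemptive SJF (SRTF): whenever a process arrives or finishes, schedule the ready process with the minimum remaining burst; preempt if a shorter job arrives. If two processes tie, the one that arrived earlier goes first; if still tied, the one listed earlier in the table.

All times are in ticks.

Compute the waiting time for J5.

Gantt: | idle 0-2 | J1 2-3 | J2 3-5 | J4 5-7 | J2 7-11 | J3 11-16 | J5 16-23 | J1 23-37 |
Completion: J1=37  J2=11  J3=16  J4=7  J5=23
Turnaround (C−A): J1=35  J2=8  J3=12  J4=2  J5=11
Waiting(J5) = turnaround − burst = 11 − 7 = 4

4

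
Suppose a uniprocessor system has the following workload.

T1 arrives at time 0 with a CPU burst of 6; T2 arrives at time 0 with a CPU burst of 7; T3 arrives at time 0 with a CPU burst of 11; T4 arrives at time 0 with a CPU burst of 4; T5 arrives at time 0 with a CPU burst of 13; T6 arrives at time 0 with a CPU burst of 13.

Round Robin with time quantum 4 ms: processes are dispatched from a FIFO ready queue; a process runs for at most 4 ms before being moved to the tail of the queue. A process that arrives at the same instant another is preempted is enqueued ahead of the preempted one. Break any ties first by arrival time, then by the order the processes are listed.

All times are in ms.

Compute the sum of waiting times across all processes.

168

Schedule: | T1 0-4 | T2 4-8 | T3 8-12 | T4 12-16 | T5 16-20 | T6 20-24 | T1 24-26 | T2 26-29 | T3 29-33 | T5 33-37 | T6 37-41 | T3 41-44 | T5 44-48 | T6 48-52 | T5 52-53 | T6 53-54 |
Completion: T1=26  T2=29  T3=44  T4=16  T5=53  T6=54
Waiting = turnaround − burst: T1=20, T2=22, T3=33, T4=12, T5=40, T6=41
Total waiting = 20 + 22 + 33 + 12 + 40 + 41 = 168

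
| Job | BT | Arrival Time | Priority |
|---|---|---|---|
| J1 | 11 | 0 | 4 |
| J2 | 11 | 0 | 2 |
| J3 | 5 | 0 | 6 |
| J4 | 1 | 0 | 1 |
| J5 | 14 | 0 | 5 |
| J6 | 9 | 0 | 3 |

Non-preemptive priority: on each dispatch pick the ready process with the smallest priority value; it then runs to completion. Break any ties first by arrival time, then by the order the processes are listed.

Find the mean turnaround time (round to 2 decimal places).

27.17

Timeline: | J4 0-1 | J2 1-12 | J6 12-21 | J1 21-32 | J5 32-46 | J3 46-51 |
Completion: J1=32  J2=12  J3=51  J4=1  J5=46  J6=21
Turnaround times: J1=32, J2=12, J3=51, J4=1, J5=46, J6=21
Average turnaround = (32+12+51+1+46+21) / 6 = 163/6 = 27.17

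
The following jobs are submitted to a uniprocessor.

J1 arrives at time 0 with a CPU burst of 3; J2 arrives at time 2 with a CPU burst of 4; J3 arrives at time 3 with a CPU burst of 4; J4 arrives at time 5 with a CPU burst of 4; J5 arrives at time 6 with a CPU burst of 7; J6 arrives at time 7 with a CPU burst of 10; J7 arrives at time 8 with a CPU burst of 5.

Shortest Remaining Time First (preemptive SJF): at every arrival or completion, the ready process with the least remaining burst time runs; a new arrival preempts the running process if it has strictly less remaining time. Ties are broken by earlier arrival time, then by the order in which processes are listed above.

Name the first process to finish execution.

Timeline: | J1 0-3 | J2 3-7 | J3 7-11 | J4 11-15 | J7 15-20 | J5 20-27 | J6 27-37 |
Completion: J1=3  J2=7  J3=11  J4=15  J5=27  J6=37  J7=20
Turnaround (C−A): J1=3  J2=5  J3=8  J4=10  J5=21  J6=30  J7=12
Finish order: J1 → J2 → J3 → J4 → J7 → J5 → J6

J1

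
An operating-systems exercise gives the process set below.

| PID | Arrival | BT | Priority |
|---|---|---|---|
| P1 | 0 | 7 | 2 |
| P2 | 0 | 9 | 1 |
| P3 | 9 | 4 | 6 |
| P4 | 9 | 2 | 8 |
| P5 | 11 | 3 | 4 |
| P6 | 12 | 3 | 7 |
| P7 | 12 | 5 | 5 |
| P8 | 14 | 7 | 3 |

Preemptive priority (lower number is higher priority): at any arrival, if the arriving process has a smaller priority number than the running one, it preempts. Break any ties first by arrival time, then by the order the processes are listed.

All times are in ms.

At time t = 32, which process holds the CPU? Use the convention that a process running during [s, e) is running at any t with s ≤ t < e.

P3

Schedule: | P2 0-9 | P1 9-16 | P8 16-23 | P5 23-26 | P7 26-31 | P3 31-35 | P6 35-38 | P4 38-40 |
Completion: P1=16  P2=9  P3=35  P4=40  P5=26  P6=38  P7=31  P8=23
Turnaround (C−A): P1=16  P2=9  P3=26  P4=31  P5=15  P6=26  P7=19  P8=9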